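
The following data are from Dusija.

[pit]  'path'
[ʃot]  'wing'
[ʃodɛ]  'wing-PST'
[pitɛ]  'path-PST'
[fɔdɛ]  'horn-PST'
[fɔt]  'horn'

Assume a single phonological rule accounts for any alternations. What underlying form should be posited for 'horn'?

/fɔd/

In [fɔdɛ] and [fɔt] the final segment of 'horn' alternates: [d] ~ [t].
The stem 'path' ([pitɛ], [pit]) shows [t] unchanged in both environments, so [t] cannot be basic with [d] derived before the PST suffix.
The alternation reflects word-final obstruent devoicing: voiced obstruents become voiceless word-finally. /d/ is underlying.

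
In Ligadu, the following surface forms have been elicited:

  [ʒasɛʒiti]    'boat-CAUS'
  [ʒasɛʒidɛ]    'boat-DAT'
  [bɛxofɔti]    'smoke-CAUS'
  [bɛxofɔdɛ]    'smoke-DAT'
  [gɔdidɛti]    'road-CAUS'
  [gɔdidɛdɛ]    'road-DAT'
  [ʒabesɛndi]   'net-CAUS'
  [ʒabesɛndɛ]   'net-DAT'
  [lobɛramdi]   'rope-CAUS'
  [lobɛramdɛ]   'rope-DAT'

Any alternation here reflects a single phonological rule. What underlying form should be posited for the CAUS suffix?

/-ti/

The CAUS suffix surfaces as [-di] and [-ti], depending on the final segment of the stem.
By contrast the DAT suffix keeps its initial [d] throughout — that segment must be underlying.
So the underlying form is /-ti/, and voiceless stops become voiced after a nasal.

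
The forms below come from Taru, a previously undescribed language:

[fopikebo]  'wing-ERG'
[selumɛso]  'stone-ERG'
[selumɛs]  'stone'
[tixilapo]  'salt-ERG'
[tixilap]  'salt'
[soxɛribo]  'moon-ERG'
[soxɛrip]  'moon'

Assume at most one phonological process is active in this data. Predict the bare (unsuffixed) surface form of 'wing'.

'moon' shows [b] ~ [p] at the end of the stem ([soxɛribo] vs [soxɛrip]).
The stem 'salt' ([tixilapo], [tixilap]) shows [p] unchanged in both environments, so [p] cannot be basic with [b] derived before the ERG suffix.
So /b/ is underlying, and a rule of word-final obstruent devoicing — voiced obstruents become voiceless word-finally — gives [p].
From [fopikebo] the stem 'wing' is /fopikeb/; word-finally this yields [fopikep].

[fopikep]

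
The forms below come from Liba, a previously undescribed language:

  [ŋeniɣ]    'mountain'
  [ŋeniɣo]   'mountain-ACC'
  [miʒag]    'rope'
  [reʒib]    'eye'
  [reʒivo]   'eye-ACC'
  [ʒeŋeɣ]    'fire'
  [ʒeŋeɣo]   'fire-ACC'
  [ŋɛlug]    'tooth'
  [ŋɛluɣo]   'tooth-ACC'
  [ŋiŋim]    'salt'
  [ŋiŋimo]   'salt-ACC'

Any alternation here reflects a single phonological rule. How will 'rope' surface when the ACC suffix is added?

The stem for 'tooth' ends in [g] in [ŋɛlug] but [ɣ] in [ŋɛluɣo].
The stem 'mountain' ([ŋeniɣ], [ŋeniɣo]) shows [ɣ] unchanged in both environments, so [ɣ] cannot be basic with [g] derived in isolation.
Therefore /g/ is basic and [ɣ] is derived by intervocalic spirantization (voiced stops become fricatives between vowels).
From [miʒag] the stem 'rope' is /miʒag/; between vowels this yields [miʒaɣo].

[miʒaɣo]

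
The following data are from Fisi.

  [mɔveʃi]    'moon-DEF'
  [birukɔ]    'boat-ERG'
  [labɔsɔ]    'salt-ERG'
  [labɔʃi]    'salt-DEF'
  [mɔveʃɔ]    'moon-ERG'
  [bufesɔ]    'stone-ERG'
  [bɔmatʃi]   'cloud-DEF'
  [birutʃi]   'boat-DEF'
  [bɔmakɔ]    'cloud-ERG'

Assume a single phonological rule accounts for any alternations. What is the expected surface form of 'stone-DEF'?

[bufeʃi]

The stem for 'salt' ends in [ʃ] in [labɔʃi] but [s] in [labɔsɔ].
If /ʃ/ were underlying and a rule turned it into [s] before the ERG suffix, 'moon' would also alternate; but it has [ʃ] in both [mɔveʃi] and [mɔveʃɔ].
Therefore /s/ is basic and [ʃ] is derived by palatalization before a front vowel (/k/ and /s/ become palato-alveolar [tʃ] and [ʃ] before a front vowel).
The one attested form of 'stone', [bufesɔ], shows underlying /bufes/. Applying the same rule before a front vowel gives [bufeʃi].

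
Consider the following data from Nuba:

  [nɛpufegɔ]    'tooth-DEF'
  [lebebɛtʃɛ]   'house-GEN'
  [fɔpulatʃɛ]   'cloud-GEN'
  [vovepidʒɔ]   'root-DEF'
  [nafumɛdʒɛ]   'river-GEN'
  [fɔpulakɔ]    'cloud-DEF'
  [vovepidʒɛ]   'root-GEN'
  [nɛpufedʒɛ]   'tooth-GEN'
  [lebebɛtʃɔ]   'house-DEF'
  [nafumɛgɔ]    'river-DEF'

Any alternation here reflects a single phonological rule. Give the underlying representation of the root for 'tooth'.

'tooth' shows [g] ~ [dʒ] at the end of the stem ([nɛpufegɔ] vs [nɛpufedʒɛ]).
If /dʒ/ were underlying and a rule turned it into [g] before the DEF suffix, 'root' would also alternate; but it has [dʒ] in both [vovepidʒɔ] and [vovepidʒɛ].
Therefore /g/ is basic and [dʒ] is derived by palatalization before a front vowel (/k/ and /g/ become palato-alveolar [tʃ] and [dʒ] before a front vowel).
Hence 'tooth' is /nɛpufeg/ underlyingly.

/nɛpufeg/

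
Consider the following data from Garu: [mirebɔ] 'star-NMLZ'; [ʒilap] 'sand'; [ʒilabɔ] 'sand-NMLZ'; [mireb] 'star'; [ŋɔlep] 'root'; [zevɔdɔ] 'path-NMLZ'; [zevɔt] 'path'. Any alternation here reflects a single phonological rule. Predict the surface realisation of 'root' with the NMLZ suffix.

The root 'sand' surfaces as [ʒilabɔ] and [ʒilap], with a stem-final [b] ~ [p] alternation.
But 'star' keeps [b] in both environments ([mirebɔ], [mireb]), so there is no rule changing /b/ to [p] in isolation.
The alternation reflects intervocalic voicing: voiceless stops become voiced between vowels. /p/ is underlying.
The one attested form of 'root', [ŋɔlep], shows underlying /ŋɔlep/. Applying the same rule between vowels gives [ŋɔlebɔ].

[ŋɔlebɔ]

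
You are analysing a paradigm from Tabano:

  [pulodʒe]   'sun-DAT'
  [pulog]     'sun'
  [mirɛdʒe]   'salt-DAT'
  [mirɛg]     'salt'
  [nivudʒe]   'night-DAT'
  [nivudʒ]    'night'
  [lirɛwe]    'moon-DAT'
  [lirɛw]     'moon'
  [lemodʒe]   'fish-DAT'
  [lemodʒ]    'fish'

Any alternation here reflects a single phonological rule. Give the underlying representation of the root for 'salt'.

/mirɛg/

The stem for 'salt' ends in [dʒ] in [mirɛdʒe] but [g] in [mirɛg].
The stem 'fish' ([lemodʒe], [lemodʒ]) shows [dʒ] unchanged in both environments, so [dʒ] cannot be basic with [g] derived in isolation.
The alternation reflects palatalization before a front vowel: /g/ becomes palato-alveolar [dʒ] before a front vowel. /g/ is underlying.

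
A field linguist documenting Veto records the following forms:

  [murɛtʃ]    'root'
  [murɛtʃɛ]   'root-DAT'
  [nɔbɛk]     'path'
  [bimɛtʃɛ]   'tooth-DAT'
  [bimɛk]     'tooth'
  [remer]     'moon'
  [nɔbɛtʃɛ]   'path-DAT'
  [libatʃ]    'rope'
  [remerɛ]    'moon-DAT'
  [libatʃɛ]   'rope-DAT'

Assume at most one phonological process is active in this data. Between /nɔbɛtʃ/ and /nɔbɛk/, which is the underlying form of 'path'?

/nɔbɛk/

The root 'path' surfaces as [nɔbɛk] and [nɔbɛtʃɛ], with a stem-final [k] ~ [tʃ] alternation.
If /tʃ/ were underlying and a rule turned it into [k] in isolation, 'root' would also alternate; but it has [tʃ] in both [murɛtʃ] and [murɛtʃɛ].
The alternation reflects palatalization before a front vowel: /k/ becomes palato-alveolar [tʃ] before a front vowel. /k/ is underlying.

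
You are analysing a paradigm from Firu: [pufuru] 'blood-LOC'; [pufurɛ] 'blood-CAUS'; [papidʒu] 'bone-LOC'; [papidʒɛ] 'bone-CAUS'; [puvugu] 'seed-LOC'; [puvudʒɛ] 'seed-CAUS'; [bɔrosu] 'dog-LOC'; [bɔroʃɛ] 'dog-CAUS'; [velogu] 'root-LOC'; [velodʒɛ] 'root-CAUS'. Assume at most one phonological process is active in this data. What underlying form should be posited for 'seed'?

The stem for 'seed' ends in [g] in [puvugu] but [dʒ] in [puvudʒɛ].
But 'bone' keeps [dʒ] in both environments ([papidʒu], [papidʒɛ]), so there is no rule changing /dʒ/ to [g] before the LOC suffix.
The alternation reflects palatalization before a front vowel: /g/ and /s/ become palato-alveolar [dʒ] and [ʃ] before a front vowel. /g/ is underlying.
The underlying form of 'seed' is therefore /puvug/.

/puvug/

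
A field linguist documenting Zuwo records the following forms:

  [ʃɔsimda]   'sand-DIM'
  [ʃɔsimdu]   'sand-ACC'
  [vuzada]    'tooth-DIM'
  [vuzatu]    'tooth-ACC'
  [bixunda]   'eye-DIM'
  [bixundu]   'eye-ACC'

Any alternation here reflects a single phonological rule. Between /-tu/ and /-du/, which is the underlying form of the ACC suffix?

/-tu/

The ACC suffix surfaces as [-du] and [-tu], depending on the final segment of the stem.
By contrast the DIM suffix keeps its initial [d] throughout — that segment must be underlying.
The ACC suffix is therefore /-tu/ underlyingly, with post-nasal voicing: voiceless stops become voiced after a nasal.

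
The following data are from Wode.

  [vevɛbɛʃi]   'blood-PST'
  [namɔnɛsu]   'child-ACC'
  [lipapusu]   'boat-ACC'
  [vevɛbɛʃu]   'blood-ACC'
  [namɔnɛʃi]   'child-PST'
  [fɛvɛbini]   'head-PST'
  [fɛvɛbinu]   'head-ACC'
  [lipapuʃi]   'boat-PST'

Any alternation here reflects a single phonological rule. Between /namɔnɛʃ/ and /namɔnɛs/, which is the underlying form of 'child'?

/namɔnɛs/

The root 'child' surfaces as [namɔnɛʃi] and [namɔnɛsu], with a stem-final [ʃ] ~ [s] alternation.
But 'blood' keeps [ʃ] in both environments ([vevɛbɛʃi], [vevɛbɛʃu]), so there is no rule changing /ʃ/ to [s] before the ACC suffix.
The alternation reflects palatalization before a front vowel: /s/ becomes palato-alveolar [ʃ] before a front vowel. /s/ is underlying.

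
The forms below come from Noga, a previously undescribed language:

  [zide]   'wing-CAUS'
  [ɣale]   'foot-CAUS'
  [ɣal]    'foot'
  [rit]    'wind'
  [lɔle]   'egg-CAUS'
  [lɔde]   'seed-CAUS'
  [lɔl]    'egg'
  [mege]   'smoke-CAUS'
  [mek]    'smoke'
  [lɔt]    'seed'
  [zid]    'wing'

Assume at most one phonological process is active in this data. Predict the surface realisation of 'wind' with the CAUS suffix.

[ride]

'seed' shows [d] ~ [t] at the end of the stem ([lɔde] vs [lɔt]).
The stem 'wing' ([zide], [zid]) shows [d] unchanged in both environments, so [d] cannot be basic with [t] derived in isolation.
So /t/ is underlying, and a rule of intervocalic voicing — voiceless stops become voiced between vowels — gives [d].
From [rit] the stem 'wind' is /rit/; between vowels this yields [ride].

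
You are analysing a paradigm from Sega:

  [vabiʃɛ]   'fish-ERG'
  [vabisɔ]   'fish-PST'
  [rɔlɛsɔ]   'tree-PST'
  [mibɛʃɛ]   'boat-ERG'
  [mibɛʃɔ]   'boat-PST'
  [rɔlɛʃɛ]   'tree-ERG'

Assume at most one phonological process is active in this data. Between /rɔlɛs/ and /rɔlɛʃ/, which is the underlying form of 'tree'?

'tree' shows [ʃ] ~ [s] at the end of the stem ([rɔlɛʃɛ] vs [rɔlɛsɔ]).
Compare 'boat', with invariant [ʃ] in [mibɛʃɛ] and [mibɛʃɔ]: an analysis with underlying /ʃ/ and a rule producing [s] before the PST suffix would wrongly predict alternation here too.
The underlying segment must be /s/; /s/ becomes palato-alveolar [ʃ] before a front vowel, yielding [ʃ] there.

/rɔlɛs/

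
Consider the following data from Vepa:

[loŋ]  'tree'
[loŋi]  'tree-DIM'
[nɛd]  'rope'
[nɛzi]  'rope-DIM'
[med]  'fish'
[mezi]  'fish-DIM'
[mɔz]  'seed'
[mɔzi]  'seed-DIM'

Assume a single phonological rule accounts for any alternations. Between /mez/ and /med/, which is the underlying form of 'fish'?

In [med] and [mezi] the final segment of 'fish' alternates: [d] ~ [z].
The stem 'seed' ([mɔz], [mɔzi]) shows [z] unchanged in both environments, so [z] cannot be basic with [d] derived in isolation.
The underlying segment must be /d/; voiced stops become fricatives between vowels, yielding [z] there.

/med/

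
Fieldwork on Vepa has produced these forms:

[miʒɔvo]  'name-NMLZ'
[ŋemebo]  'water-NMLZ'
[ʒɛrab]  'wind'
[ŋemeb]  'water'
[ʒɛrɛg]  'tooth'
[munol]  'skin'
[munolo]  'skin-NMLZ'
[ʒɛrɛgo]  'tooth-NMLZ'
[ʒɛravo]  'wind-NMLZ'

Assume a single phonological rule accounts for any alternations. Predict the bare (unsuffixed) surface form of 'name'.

The root 'wind' surfaces as [ʒɛravo] and [ʒɛrab], with a stem-final [v] ~ [b] alternation.
The stem 'water' ([ŋemebo], [ŋemeb]) shows [b] unchanged in both environments, so [b] cannot be basic with [v] derived before the NMLZ suffix.
So /v/ is underlying, and a rule of word-final hardening — voiced fricatives become stops word-finally — gives [b].
The one attested form of 'name', [miʒɔvo], shows underlying /miʒɔv/. Applying the same rule word-finally gives [miʒɔb].

[miʒɔb]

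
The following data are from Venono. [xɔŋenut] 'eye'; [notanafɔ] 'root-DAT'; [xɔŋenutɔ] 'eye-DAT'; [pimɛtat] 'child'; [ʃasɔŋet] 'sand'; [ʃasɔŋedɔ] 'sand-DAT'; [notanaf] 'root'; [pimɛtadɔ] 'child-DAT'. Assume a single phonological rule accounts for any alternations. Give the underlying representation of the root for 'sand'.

The root 'sand' surfaces as [ʃasɔŋet] and [ʃasɔŋedɔ], with a stem-final [t] ~ [d] alternation.
If /t/ were underlying and a rule turned it into [d] before the DAT suffix, 'eye' would also alternate; but it has [t] in both [xɔŋenut] and [xɔŋenutɔ].
So /d/ is underlying, and a rule of word-final obstruent devoicing — voiced obstruents become voiceless word-finally — gives [t].
The underlying form of 'sand' is therefore /ʃasɔŋed/.

/ʃasɔŋed/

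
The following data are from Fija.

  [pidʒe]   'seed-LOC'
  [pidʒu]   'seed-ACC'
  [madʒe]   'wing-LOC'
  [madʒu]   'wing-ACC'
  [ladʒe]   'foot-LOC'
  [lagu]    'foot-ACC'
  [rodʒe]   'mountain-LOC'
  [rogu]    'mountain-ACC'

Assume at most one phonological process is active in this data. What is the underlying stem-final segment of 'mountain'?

/g/

The stem for 'mountain' ends in [dʒ] in [rodʒe] but [g] in [rogu].
The stem 'seed' ([pidʒe], [pidʒu]) shows [dʒ] unchanged in both environments, so [dʒ] cannot be basic with [g] derived before the ACC suffix.
So /g/ is underlying, and a rule of palatalization before a front vowel — /g/ becomes palato-alveolar [dʒ] before a front vowel — gives [dʒ].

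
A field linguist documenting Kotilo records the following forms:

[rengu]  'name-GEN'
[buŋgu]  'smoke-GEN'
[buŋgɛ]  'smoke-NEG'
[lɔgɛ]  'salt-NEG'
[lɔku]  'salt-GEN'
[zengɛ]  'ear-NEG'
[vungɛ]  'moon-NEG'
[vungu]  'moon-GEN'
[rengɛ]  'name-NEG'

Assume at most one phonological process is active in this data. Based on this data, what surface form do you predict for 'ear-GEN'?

The GEN suffix surfaces as [-gu] and [-ku], depending on the final segment of the stem.
By contrast the NEG suffix keeps its initial [g] throughout — that segment must be underlying.
So the underlying form is /-ku/, and voiceless stops become voiced after a nasal.
After 'ear', which ends in a nasal, the suffix surfaces as [-gu], giving [zengu].

[zengu]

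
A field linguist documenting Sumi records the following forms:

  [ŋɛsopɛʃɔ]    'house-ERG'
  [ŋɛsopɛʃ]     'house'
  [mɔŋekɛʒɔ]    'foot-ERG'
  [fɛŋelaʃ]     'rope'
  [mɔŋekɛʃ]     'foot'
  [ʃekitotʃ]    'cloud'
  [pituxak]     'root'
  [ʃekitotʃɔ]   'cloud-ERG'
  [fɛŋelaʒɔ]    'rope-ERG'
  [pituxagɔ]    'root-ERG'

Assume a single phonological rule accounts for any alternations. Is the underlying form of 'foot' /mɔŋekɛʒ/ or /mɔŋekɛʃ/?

In [mɔŋekɛʃ] and [mɔŋekɛʒɔ] the final segment of 'foot' alternates: [ʃ] ~ [ʒ].
Compare 'house', with invariant [ʃ] in [ŋɛsopɛʃ] and [ŋɛsopɛʃɔ]: an analysis with underlying /ʃ/ and a rule producing [ʒ] before the ERG suffix would wrongly predict alternation here too.
The alternation reflects word-final obstruent devoicing: voiced obstruents become voiceless word-finally. /ʒ/ is underlying.

/mɔŋekɛʒ/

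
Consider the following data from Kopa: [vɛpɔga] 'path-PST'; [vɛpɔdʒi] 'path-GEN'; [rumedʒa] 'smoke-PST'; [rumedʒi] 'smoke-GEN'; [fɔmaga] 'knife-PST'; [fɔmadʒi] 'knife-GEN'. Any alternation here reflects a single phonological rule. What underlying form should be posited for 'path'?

/vɛpɔg/

'path' shows [g] ~ [dʒ] at the end of the stem ([vɛpɔga] vs [vɛpɔdʒi]).
Compare 'smoke', with invariant [dʒ] in [rumedʒa] and [rumedʒi]: an analysis with underlying /dʒ/ and a rule producing [g] before the PST suffix would wrongly predict alternation here too.
The alternation reflects palatalization before a front vowel: /g/ becomes palato-alveolar [dʒ] before a front vowel. /g/ is underlying.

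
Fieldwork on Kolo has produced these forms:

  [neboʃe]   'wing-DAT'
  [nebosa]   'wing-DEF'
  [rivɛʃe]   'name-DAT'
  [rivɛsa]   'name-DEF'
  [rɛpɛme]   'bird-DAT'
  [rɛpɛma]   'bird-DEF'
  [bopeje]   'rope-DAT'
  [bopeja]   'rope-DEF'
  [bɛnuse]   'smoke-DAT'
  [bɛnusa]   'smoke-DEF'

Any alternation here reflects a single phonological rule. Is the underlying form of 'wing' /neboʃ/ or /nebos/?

/neboʃ/

'wing' shows [ʃ] ~ [s] at the end of the stem ([neboʃe] vs [nebosa]).
If /s/ were underlying and a rule turned it into [ʃ] before the DAT suffix, 'smoke' would also alternate; but it has [s] in both [bɛnuse] and [bɛnusa].
The alternation reflects depalatalization: palato-alveolar /ʃ/ becomes [s] when no front vowel follows. /ʃ/ is underlying.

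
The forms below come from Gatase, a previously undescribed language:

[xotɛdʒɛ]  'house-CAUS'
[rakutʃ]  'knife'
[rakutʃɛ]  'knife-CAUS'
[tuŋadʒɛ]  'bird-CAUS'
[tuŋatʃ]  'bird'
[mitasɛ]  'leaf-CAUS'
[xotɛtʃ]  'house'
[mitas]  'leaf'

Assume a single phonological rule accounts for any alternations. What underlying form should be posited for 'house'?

/xotɛdʒ/

The stem for 'house' ends in [dʒ] in [xotɛdʒɛ] but [tʃ] in [xotɛtʃ].
Compare 'knife', with invariant [tʃ] in [rakutʃɛ] and [rakutʃ]: an analysis with underlying /tʃ/ and a rule producing [dʒ] before the CAUS suffix would wrongly predict alternation here too.
The alternation reflects word-final obstruent devoicing: voiced obstruents become voiceless word-finally. /dʒ/ is underlying.
So 'house' = /xotɛdʒ/.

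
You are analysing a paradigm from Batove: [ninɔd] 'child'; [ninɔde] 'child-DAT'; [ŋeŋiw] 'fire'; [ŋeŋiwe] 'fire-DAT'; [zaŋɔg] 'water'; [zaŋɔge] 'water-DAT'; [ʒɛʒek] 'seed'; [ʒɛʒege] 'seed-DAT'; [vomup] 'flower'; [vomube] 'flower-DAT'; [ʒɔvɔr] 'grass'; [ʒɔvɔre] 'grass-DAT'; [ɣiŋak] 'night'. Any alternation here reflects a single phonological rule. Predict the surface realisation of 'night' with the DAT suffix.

The stem for 'seed' ends in [k] in [ʒɛʒek] but [g] in [ʒɛʒege].
The stem 'water' ([zaŋɔg], [zaŋɔge]) shows [g] unchanged in both environments, so [g] cannot be basic with [k] derived in isolation.
The alternation reflects intervocalic voicing: voiceless stops become voiced between vowels. /k/ is underlying.
From [ɣiŋak] the stem 'night' is /ɣiŋak/; between vowels this yields [ɣiŋage].

[ɣiŋage]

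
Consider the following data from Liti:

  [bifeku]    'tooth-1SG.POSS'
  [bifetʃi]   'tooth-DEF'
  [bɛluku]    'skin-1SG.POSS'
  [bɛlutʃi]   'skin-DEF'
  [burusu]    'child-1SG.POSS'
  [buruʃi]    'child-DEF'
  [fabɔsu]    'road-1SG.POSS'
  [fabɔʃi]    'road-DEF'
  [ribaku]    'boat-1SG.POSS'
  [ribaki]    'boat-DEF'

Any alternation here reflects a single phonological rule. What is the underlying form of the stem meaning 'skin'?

In [bɛluku] and [bɛlutʃi] the final segment of 'skin' alternates: [k] ~ [tʃ].
Compare 'boat', with invariant [k] in [ribaku] and [ribaki]: an analysis with underlying /k/ and a rule producing [tʃ] before the DEF suffix would wrongly predict alternation here too.
So /tʃ/ is underlying, and a rule of depalatalization — palato-alveolar /tʃ/ and /ʃ/ become [k] and [s] when no front vowel follows — gives [k].

/bɛlutʃ/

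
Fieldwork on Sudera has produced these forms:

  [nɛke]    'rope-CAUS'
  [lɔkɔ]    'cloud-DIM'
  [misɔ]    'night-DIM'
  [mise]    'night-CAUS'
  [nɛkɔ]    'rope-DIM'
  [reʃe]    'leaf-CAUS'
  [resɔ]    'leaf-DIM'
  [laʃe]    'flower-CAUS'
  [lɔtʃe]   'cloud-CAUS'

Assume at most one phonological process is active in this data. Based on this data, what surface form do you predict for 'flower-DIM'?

'leaf' shows [s] ~ [ʃ] at the end of the stem ([resɔ] vs [reʃe]).
Compare 'night', with invariant [s] in [misɔ] and [mise]: an analysis with underlying /s/ and a rule producing [ʃ] before the CAUS suffix would wrongly predict alternation here too.
The alternation reflects depalatalization: palato-alveolar /tʃ/ and /ʃ/ become [k] and [s] when no front vowel follows. /ʃ/ is underlying.
From [laʃe] the stem 'flower' is /laʃ/; when no front vowel follows this yields [lasɔ].

[lasɔ]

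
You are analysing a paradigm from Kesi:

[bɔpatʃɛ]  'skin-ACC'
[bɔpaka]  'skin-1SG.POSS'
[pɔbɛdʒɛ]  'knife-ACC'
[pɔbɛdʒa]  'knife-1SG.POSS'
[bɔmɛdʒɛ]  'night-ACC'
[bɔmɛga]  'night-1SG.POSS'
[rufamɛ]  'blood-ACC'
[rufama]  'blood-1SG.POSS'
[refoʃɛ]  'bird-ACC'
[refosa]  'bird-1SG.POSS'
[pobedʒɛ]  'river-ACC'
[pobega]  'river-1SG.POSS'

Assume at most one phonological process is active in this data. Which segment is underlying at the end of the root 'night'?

The stem for 'night' ends in [dʒ] in [bɔmɛdʒɛ] but [g] in [bɔmɛga].
If /dʒ/ were underlying and a rule turned it into [g] before the 1SG.POSS suffix, 'knife' would also alternate; but it has [dʒ] in both [pɔbɛdʒɛ] and [pɔbɛdʒa].
Therefore /g/ is basic and [dʒ] is derived by palatalization before a front vowel (/k/, /g/ and /s/ become palato-alveolar [tʃ], [dʒ] and [ʃ] before a front vowel).

/g/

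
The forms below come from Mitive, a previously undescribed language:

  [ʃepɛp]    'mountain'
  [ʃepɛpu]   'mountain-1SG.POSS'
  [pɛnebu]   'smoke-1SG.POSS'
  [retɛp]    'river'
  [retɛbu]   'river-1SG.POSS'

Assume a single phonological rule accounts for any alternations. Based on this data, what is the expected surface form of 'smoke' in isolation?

The root 'river' surfaces as [retɛp] and [retɛbu], with a stem-final [p] ~ [b] alternation.
Compare 'mountain', with invariant [p] in [ʃepɛp] and [ʃepɛpu]: an analysis with underlying /p/ and a rule producing [b] before the 1SG.POSS suffix would wrongly predict alternation here too.
So /b/ is underlying, and a rule of word-final obstruent devoicing — voiced obstruents become voiceless word-finally — gives [p].
From [pɛnebu] the stem 'smoke' is /pɛneb/; word-finally this yields [pɛnep].

[pɛnep]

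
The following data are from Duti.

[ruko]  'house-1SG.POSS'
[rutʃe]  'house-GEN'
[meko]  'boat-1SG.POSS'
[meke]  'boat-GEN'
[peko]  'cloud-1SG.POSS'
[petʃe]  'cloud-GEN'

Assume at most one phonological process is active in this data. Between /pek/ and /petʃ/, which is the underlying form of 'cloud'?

/petʃ/

The stem for 'cloud' ends in [k] in [peko] but [tʃ] in [petʃe].
Compare 'boat', with invariant [k] in [meko] and [meke]: an analysis with underlying /k/ and a rule producing [tʃ] before the GEN suffix would wrongly predict alternation here too.
So /tʃ/ is underlying, and a rule of depalatalization — palato-alveolar /tʃ/ becomes [k] when no front vowel follows — gives [k].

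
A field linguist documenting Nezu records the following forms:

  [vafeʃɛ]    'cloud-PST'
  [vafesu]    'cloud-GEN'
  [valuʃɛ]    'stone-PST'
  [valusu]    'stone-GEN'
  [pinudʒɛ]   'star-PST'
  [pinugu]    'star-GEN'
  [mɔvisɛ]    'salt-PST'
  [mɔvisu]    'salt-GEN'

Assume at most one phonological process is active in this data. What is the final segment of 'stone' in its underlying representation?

'stone' shows [ʃ] ~ [s] at the end of the stem ([valuʃɛ] vs [valusu]).
If /s/ were underlying and a rule turned it into [ʃ] before the PST suffix, 'salt' would also alternate; but it has [s] in both [mɔvisɛ] and [mɔvisu].
The alternation reflects depalatalization: palato-alveolar /dʒ/ and /ʃ/ become [g] and [s] when no front vowel follows. /ʃ/ is underlying.

/ʃ/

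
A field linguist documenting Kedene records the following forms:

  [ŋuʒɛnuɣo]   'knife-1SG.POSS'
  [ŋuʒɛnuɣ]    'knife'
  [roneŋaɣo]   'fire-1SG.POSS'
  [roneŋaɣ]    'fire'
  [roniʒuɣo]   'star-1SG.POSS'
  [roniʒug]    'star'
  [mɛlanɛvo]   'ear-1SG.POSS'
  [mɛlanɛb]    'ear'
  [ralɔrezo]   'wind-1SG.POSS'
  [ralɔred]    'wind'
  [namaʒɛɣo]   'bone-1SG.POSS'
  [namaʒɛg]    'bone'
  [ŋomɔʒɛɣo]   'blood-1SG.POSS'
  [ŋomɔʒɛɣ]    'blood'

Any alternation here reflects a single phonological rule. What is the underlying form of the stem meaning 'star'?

In [roniʒuɣo] and [roniʒug] the final segment of 'star' alternates: [ɣ] ~ [g].
Compare 'fire', with invariant [ɣ] in [roneŋaɣo] and [roneŋaɣ]: an analysis with underlying /ɣ/ and a rule producing [g] in isolation would wrongly predict alternation here too.
The underlying segment must be /g/; voiced stops become fricatives between vowels, yielding [ɣ] there.

/roniʒug/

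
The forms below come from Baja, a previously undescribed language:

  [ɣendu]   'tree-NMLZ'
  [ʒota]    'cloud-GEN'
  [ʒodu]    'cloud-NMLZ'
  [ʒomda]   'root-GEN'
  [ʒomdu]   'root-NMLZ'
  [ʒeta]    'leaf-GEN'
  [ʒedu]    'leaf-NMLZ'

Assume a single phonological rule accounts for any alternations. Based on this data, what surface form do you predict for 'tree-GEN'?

[ɣenda]

The GEN morpheme has two allomorphs, [-da] and [-ta].
By contrast the NMLZ suffix keeps its initial [d] throughout — that segment must be underlying.
The GEN suffix is therefore /-ta/ underlyingly, with post-nasal voicing: voiceless stops become voiced after a nasal.
After 'tree', which ends in a nasal, the suffix surfaces as [-da], giving [ɣenda].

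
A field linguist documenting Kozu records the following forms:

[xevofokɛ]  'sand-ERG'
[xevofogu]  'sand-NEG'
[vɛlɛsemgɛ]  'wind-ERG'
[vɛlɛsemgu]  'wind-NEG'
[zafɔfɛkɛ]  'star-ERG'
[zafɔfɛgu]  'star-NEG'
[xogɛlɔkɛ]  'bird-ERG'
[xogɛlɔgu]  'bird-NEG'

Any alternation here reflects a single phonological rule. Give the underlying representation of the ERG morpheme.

/-kɛ/

The ERG suffix surfaces as [-gɛ] and [-kɛ], depending on the final segment of the stem.
The NEG suffix, which begins with [g], is invariant after every stem; so [g] is not altered by any rule here.
So the underlying form is /-kɛ/, and voiceless stops become voiced after a nasal.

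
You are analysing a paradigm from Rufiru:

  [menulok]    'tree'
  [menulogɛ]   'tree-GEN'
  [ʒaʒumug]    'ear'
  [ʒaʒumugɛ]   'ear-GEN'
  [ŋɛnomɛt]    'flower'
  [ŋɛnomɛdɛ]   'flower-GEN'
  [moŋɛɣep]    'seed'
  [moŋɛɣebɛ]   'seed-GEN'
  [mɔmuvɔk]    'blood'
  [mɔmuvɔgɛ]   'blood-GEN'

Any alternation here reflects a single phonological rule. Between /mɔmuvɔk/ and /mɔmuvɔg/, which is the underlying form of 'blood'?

/mɔmuvɔk/

The root 'blood' surfaces as [mɔmuvɔk] and [mɔmuvɔgɛ], with a stem-final [k] ~ [g] alternation.
Compare 'ear', with invariant [g] in [ʒaʒumug] and [ʒaʒumugɛ]: an analysis with underlying /g/ and a rule producing [k] in isolation would wrongly predict alternation here too.
Therefore /k/ is basic and [g] is derived by intervocalic voicing (voiceless stops become voiced between vowels).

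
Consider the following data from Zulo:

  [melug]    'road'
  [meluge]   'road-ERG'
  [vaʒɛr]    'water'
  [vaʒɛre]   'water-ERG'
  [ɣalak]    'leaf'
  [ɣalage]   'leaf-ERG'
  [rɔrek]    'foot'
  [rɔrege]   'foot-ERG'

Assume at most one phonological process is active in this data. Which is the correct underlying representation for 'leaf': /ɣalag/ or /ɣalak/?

/ɣalak/

The stem for 'leaf' ends in [k] in [ɣalak] but [g] in [ɣalage].
But 'road' keeps [g] in both environments ([melug], [meluge]), so there is no rule changing /g/ to [k] in isolation.
The alternation reflects intervocalic voicing: voiceless stops become voiced between vowels. /k/ is underlying.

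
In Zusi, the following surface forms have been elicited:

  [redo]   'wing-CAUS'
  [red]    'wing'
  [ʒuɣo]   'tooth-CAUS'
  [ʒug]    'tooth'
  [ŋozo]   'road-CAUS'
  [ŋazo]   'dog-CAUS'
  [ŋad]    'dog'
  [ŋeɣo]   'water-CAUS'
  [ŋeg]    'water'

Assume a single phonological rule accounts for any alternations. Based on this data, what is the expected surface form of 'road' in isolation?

[ŋod]

The stem for 'dog' ends in [z] in [ŋazo] but [d] in [ŋad].
Compare 'wing', with invariant [d] in [redo] and [red]: an analysis with underlying /d/ and a rule producing [z] before the CAUS suffix would wrongly predict alternation here too.
So /z/ is underlying, and a rule of word-final hardening — voiced fricatives become stops word-finally — gives [d].
The one attested form of 'road', [ŋozo], shows underlying /ŋoz/. Applying the same rule word-finally gives [ŋod].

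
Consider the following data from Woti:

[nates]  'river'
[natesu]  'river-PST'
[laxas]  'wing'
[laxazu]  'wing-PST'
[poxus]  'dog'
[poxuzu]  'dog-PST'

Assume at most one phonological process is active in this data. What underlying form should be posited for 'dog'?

/poxuz/

'dog' shows [s] ~ [z] at the end of the stem ([poxus] vs [poxuzu]).
But 'river' keeps [s] in both environments ([nates], [natesu]), so there is no rule changing /s/ to [z] before the PST suffix.
Therefore /z/ is basic and [s] is derived by word-final obstruent devoicing (voiced obstruents become voiceless word-finally).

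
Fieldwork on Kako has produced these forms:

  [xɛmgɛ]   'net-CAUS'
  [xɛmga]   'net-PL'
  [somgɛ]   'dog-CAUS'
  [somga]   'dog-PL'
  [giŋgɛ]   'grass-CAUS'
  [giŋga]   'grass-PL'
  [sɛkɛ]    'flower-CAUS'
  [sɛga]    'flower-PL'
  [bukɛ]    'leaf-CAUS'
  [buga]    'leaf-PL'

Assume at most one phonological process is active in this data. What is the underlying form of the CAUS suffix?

/-kɛ/

The CAUS morpheme has two allomorphs, [-gɛ] and [-kɛ].
The PL suffix, which begins with [g], is invariant after every stem; so [g] is not altered by any rule here.
The CAUS suffix is therefore /-kɛ/ underlyingly, with post-nasal voicing: voiceless stops become voiced after a nasal.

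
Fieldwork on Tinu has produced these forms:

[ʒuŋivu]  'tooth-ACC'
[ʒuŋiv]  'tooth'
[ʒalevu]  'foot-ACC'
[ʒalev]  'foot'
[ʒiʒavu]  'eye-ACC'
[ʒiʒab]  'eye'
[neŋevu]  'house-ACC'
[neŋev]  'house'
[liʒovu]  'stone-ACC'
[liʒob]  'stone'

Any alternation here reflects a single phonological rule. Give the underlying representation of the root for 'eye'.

The stem for 'eye' ends in [v] in [ʒiʒavu] but [b] in [ʒiʒab].
The stem 'foot' ([ʒalevu], [ʒalev]) shows [v] unchanged in both environments, so [v] cannot be basic with [b] derived in isolation.
The underlying segment must be /b/; voiced stops become fricatives between vowels, yielding [v] there.

/ʒiʒab/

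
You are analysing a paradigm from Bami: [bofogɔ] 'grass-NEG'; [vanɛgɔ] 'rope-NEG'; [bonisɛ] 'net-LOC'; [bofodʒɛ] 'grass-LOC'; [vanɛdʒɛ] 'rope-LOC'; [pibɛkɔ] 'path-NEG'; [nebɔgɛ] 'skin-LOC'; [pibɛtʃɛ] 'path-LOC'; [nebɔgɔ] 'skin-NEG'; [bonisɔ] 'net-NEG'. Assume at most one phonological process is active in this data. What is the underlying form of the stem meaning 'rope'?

/vanɛdʒ/

The root 'rope' surfaces as [vanɛdʒɛ] and [vanɛgɔ], with a stem-final [dʒ] ~ [g] alternation.
Compare 'skin', with invariant [g] in [nebɔgɛ] and [nebɔgɔ]: an analysis with underlying /g/ and a rule producing [dʒ] before the LOC suffix would wrongly predict alternation here too.
So /dʒ/ is underlying, and a rule of depalatalization — palato-alveolar /tʃ/ and /dʒ/ become [k] and [g] when no front vowel follows — gives [g].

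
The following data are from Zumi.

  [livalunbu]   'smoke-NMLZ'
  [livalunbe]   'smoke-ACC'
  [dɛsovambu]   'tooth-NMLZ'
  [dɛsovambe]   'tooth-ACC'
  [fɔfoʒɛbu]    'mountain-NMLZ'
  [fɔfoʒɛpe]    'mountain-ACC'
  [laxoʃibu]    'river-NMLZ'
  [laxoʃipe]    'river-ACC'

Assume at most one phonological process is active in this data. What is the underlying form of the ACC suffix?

The ACC morpheme has two allomorphs, [-be] and [-pe].
By contrast the NMLZ suffix keeps its initial [b] throughout — that segment must be underlying.
The ACC suffix is therefore /-pe/ underlyingly, with post-nasal voicing: voiceless stops become voiced after a nasal.

/-pe/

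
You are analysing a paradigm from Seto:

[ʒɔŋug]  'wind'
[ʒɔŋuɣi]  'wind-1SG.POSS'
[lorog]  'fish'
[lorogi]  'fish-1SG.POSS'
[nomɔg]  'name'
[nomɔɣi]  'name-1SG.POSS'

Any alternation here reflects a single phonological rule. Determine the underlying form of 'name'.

In [nomɔg] and [nomɔɣi] the final segment of 'name' alternates: [g] ~ [ɣ].
The stem 'fish' ([lorog], [lorogi]) shows [g] unchanged in both environments, so [g] cannot be basic with [ɣ] derived before the 1SG.POSS suffix.
The underlying segment must be /ɣ/; voiced fricatives become stops word-finally, yielding [g] there.

/nomɔɣ/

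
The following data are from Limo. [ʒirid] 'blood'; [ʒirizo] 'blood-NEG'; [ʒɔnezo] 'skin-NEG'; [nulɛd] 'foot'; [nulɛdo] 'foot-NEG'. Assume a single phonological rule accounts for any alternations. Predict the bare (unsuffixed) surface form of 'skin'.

In [ʒirid] and [ʒirizo] the final segment of 'blood' alternates: [d] ~ [z].
If /d/ were underlying and a rule turned it into [z] before the NEG suffix, 'foot' would also alternate; but it has [d] in both [nulɛd] and [nulɛdo].
The alternation reflects word-final hardening: voiced fricatives become stops word-finally. /z/ is underlying.
The one attested form of 'skin', [ʒɔnezo], shows underlying /ʒɔnez/. Applying the same rule word-finally gives [ʒɔned].

[ʒɔned]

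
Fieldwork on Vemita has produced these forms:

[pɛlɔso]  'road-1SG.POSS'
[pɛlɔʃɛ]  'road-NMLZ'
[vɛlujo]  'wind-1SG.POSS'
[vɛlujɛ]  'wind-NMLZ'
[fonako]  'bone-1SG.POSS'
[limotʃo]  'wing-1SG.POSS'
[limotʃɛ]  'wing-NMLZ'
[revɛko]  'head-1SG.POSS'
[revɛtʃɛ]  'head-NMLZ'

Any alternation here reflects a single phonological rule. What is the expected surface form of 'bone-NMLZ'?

[fonatʃɛ]

In [revɛko] and [revɛtʃɛ] the final segment of 'head' alternates: [k] ~ [tʃ].
But 'wing' keeps [tʃ] in both environments ([limotʃo], [limotʃɛ]), so there is no rule changing /tʃ/ to [k] before the 1SG.POSS suffix.
So /k/ is underlying, and a rule of palatalization before a front vowel — /k/ and /s/ become palato-alveolar [tʃ] and [ʃ] before a front vowel — gives [tʃ].
From [fonako] the stem 'bone' is /fonak/; before a front vowel this yields [fonatʃɛ].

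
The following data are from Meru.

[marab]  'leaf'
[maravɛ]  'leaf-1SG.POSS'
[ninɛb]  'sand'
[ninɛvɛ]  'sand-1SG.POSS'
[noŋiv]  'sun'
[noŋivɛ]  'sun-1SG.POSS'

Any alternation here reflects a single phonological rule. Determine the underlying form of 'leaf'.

The root 'leaf' surfaces as [marab] and [maravɛ], with a stem-final [b] ~ [v] alternation.
The stem 'sun' ([noŋiv], [noŋivɛ]) shows [v] unchanged in both environments, so [v] cannot be basic with [b] derived in isolation.
Therefore /b/ is basic and [v] is derived by intervocalic spirantization (voiced stops become fricatives between vowels).

/marab/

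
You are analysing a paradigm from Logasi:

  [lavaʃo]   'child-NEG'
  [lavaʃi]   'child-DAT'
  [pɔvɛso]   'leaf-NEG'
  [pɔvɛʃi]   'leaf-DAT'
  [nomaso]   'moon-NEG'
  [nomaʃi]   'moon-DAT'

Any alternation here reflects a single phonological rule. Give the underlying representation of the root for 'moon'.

The root 'moon' surfaces as [nomaso] and [nomaʃi], with a stem-final [s] ~ [ʃ] alternation.
The stem 'child' ([lavaʃo], [lavaʃi]) shows [ʃ] unchanged in both environments, so [ʃ] cannot be basic with [s] derived before the NEG suffix.
So /s/ is underlying, and a rule of palatalization before a front vowel — /s/ becomes palato-alveolar [ʃ] before a front vowel — gives [ʃ].
The underlying form of 'moon' is therefore /nomas/.

/nomas/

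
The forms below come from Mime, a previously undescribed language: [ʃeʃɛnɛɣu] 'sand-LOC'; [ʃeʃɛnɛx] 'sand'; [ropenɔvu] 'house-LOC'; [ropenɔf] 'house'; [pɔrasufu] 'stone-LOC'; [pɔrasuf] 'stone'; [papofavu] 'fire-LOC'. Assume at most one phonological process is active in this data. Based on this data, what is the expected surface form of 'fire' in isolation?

The root 'house' surfaces as [ropenɔvu] and [ropenɔf], with a stem-final [v] ~ [f] alternation.
Compare 'stone', with invariant [f] in [pɔrasufu] and [pɔrasuf]: an analysis with underlying /f/ and a rule producing [v] before the LOC suffix would wrongly predict alternation here too.
Therefore /v/ is basic and [f] is derived by word-final obstruent devoicing (voiced obstruents become voiceless word-finally).
From [papofavu] the stem 'fire' is /papofav/; word-finally this yields [papofaf].

[papofaf]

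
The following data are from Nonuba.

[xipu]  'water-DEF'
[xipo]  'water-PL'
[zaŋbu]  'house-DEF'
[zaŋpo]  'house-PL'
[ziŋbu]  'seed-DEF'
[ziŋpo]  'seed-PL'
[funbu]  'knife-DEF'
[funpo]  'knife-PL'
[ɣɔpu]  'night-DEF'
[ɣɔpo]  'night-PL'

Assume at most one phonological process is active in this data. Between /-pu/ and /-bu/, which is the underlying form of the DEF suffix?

The DEF suffix surfaces as [-bu] and [-pu], depending on the final segment of the stem.
By contrast the PL suffix keeps its initial [p] throughout — that segment must be underlying.
The DEF suffix is therefore /-bu/ underlyingly, with post-vocalic devoicing: voiced stops become voiceless after a vowel.

/-bu/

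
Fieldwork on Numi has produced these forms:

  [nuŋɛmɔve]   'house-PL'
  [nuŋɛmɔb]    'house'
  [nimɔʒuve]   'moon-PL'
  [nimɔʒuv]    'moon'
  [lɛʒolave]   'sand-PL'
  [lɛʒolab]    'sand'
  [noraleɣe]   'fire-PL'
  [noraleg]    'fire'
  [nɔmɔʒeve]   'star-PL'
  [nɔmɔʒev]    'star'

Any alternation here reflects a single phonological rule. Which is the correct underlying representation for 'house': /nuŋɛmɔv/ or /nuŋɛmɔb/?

/nuŋɛmɔb/

'house' shows [v] ~ [b] at the end of the stem ([nuŋɛmɔve] vs [nuŋɛmɔb]).
Compare 'moon', with invariant [v] in [nimɔʒuve] and [nimɔʒuv]: an analysis with underlying /v/ and a rule producing [b] in isolation would wrongly predict alternation here too.
Therefore /b/ is basic and [v] is derived by intervocalic spirantization (voiced stops become fricatives between vowels).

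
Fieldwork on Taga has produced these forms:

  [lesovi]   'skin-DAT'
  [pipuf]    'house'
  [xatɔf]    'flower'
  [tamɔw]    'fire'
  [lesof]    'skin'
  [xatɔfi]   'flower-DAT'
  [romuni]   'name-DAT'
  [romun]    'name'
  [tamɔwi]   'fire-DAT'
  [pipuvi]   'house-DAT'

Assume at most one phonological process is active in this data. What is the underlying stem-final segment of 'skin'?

The root 'skin' surfaces as [lesof] and [lesovi], with a stem-final [f] ~ [v] alternation.
Compare 'flower', with invariant [f] in [xatɔf] and [xatɔfi]: an analysis with underlying /f/ and a rule producing [v] before the DAT suffix would wrongly predict alternation here too.
The alternation reflects word-final obstruent devoicing: voiced obstruents become voiceless word-finally. /v/ is underlying.

/v/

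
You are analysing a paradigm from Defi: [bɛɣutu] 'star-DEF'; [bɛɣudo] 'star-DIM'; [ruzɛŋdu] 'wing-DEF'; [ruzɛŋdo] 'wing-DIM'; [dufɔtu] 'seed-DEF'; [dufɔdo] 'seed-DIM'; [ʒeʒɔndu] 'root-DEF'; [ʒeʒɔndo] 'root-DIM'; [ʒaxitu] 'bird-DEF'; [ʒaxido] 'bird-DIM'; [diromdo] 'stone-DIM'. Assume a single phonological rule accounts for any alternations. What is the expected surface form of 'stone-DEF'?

The DEF morpheme has two allomorphs, [-du] and [-tu].
By contrast the DIM suffix keeps its initial [d] throughout — that segment must be underlying.
The DEF suffix is therefore /-tu/ underlyingly, with post-nasal voicing: voiceless stops become voiced after a nasal.
After 'stone', which ends in a nasal, the suffix surfaces as [-du], giving [diromdu].

[diromdu]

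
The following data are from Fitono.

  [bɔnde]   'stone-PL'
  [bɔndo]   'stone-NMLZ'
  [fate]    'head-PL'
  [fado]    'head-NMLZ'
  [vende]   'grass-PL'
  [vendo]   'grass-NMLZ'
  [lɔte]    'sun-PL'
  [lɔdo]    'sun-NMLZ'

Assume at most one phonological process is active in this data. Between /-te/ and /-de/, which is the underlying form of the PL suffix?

The PL morpheme has two allomorphs, [-de] and [-te].
The NMLZ suffix, which begins with [d], is invariant after every stem; so [d] is not altered by any rule here.
The PL suffix is therefore /-te/ underlyingly, with post-nasal voicing: voiceless stops become voiced after a nasal.

/-te/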